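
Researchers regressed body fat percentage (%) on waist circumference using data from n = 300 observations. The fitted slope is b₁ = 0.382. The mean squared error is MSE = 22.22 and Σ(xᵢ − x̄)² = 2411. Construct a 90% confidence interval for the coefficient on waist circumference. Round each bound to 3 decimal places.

(0.224, 0.540)

SE(b₁) = √(MSE/Sₓₓ) = √(22.22/2411) = 0.0960005.
df = n − 2 = 298.
t* = t_{0.05, 298} = 1.649983.
Margin = t* × SE = 1.649983 × 0.0960005 = 0.15840.
CI: 0.382 ± 0.15840 → (0.224, 0.540).
With 90% confidence, each one-unit increase in waist circumference is associated with a change of between 0.224 and 0.540 % in body fat percentage.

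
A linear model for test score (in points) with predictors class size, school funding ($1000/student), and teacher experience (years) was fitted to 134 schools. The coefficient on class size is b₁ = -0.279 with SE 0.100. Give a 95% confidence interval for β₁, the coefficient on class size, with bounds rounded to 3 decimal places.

(-0.477, -0.081)

df = n − k − 1 = 134 − 3 − 1 = 130.
t* = t_{0.025, 130} = 1.97838.
Margin = t* × SE = 1.97838 × 0.100 = 0.19784.
CI: -0.279 ± 0.19784 → (-0.477, -0.081).
With 95% confidence, each one-unit increase in class size is associated with a change of between -0.477 and -0.081 points in test score, holding the other predictors fixed.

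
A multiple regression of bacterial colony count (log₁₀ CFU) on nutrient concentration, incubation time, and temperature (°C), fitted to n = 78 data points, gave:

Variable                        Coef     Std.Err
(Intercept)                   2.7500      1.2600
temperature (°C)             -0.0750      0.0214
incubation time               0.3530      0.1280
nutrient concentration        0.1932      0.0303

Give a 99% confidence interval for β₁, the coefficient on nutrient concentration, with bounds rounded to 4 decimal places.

Read off: b = 0.1932, SE = 0.0303 for nutrient concentration.
df = n − k − 1 = 78 − 3 − 1 = 74.
t* = t_{0.005, 74} = 2.643913.
Margin = t* × SE = 2.643913 × 0.0303 = 0.080111.
CI: 0.1932 ± 0.080111 → (0.1131, 0.2733).

(0.1131, 0.2733)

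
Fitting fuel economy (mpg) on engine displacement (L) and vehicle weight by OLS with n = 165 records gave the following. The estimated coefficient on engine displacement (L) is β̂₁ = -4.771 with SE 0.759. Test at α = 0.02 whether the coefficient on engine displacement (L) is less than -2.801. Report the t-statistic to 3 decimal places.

t = -2.596

H₀: β₁ = -2.801 vs H₁: β₁ < -2.801.
t = (β̂₁ − β₁⁰)/SE = (-4.771 − (-2.801)) / 0.759 = -2.596.
df = n − k − 1 = 165 − 2 − 1 = 162.
One-sided p ≈ 0.0052, which is < 0.02, so reject H₀.
There is evidence that the true slope on engine displacement (L) is below -2.801 mpg per unit, holding the other predictors fixed.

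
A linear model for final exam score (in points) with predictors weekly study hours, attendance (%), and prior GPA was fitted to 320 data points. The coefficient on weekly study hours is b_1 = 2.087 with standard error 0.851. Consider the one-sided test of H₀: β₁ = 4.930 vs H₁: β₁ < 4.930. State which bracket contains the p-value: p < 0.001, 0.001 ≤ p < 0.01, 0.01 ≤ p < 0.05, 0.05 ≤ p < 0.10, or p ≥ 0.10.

p < 0.001

t = (2.087 − 4.930) / 0.851 = -3.341.
df = n − k − 1 = 320 − 3 − 1 = 316.
One-sided p = P(T_{316} < t) ≈ 0.0005.
So p < 0.001.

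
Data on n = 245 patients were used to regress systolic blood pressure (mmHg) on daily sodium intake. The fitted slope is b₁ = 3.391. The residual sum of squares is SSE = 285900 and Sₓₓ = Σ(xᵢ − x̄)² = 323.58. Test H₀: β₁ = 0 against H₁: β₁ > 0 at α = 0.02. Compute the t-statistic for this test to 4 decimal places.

MSE = SSE/(n − 2) = 285900/243 = 1176.54.
SE(b₁) = √(MSE/Sₓₓ) = √(1176.54/323.58) = 1.90683.
t = 3.391 / 1.90683 = 1.7783.
df = n − 2 = 243.
One-sided p ≈ 0.0383, which is ≥ 0.02, so fail to reject H₀.
The data do not give significant evidence that the true slope on daily sodium intake is positive.

t = 1.7783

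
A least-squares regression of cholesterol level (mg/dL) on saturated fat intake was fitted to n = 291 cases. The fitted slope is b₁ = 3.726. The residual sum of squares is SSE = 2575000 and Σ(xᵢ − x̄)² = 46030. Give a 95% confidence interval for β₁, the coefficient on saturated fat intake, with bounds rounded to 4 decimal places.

MSE = SSE/(n − 2) = 2575000/289 = 8910.03.
SE(b₁) = √(MSE/Sₓₓ) = √(8910.03/46030) = 0.439966.
df = n − 2 = 289.
t* = t_{0.025, 289} = 1.968206.
Margin = t* × SE = 1.968206 × 0.439966 = 0.865944.
CI: 3.726 ± 0.865944 → (2.8601, 4.5919).
With 95% confidence, each one-unit increase in saturated fat intake is associated with a change of between 2.8601 and 4.5919 mg/dL in cholesterol level.

(2.8601, 4.5919)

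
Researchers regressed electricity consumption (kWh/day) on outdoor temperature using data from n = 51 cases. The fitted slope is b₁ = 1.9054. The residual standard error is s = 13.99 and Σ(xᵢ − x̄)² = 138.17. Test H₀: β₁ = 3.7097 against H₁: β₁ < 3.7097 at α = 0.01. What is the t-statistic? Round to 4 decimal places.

t = -1.5160

SE(b₁) = s/√Sₓₓ = 13.99/√138.17 = 1.19018.
t = (1.9054 − 3.7097) / 1.19018 = -1.5160.
df = n − 2 = 49.
One-sided p ≈ 0.0680, which is ≥ 0.01, so fail to reject H₀.
The data do not give significant evidence that the true slope on outdoor temperature is below 3.7097 kWh/day per unit.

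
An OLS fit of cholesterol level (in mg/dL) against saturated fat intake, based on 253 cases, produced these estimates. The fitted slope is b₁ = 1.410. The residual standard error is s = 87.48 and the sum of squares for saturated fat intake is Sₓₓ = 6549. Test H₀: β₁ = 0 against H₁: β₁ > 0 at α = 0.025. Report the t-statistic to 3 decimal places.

t = 1.304

SE(b₁) = s/√Sₓₓ = 87.48/√6549 = 1.08099.
t = 1.410 / 1.08099 = 1.304.
df = n − 2 = 251.
One-sided p ≈ 0.0967, which is ≥ 0.025, so fail to reject H₀.
The data do not give significant evidence that the true slope on saturated fat intake is positive.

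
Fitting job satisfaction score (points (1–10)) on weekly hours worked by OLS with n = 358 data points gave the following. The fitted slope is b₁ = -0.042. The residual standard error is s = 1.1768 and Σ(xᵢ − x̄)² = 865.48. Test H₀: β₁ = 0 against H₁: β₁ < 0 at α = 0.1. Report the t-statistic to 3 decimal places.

t = -1.050

SE(b₁) = s/√Sₓₓ = 1.1768/√865.48 = 0.0400013.
t = -0.042 / 0.0400013 = -1.050.
df = n − 2 = 356.
One-sided p ≈ 0.1472, which is ≥ 0.1, so fail to reject H₀.
The data do not give significant evidence that the true slope on weekly hours worked is negative.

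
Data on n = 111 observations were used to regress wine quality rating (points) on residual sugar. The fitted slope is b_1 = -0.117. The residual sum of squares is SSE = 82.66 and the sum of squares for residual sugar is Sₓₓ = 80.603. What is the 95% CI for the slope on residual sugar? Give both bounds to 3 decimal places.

MSE = SSE/(n − 2) = 82.66/109 = 0.758349.
SE(b_1) = √(MSE/Sₓₓ) = √(0.758349/80.603) = 0.0969971.
df = n − 2 = 109.
t* = t_{0.025, 109} = 1.981967.
Margin = t* × SE = 1.981967 × 0.0969971 = 0.19225.
CI: -0.117 ± 0.19225 → (-0.309, 0.075).
With 95% confidence, each one-unit increase in residual sugar is associated with a change of between -0.309 and 0.075 points in wine quality rating.

(-0.309, 0.075)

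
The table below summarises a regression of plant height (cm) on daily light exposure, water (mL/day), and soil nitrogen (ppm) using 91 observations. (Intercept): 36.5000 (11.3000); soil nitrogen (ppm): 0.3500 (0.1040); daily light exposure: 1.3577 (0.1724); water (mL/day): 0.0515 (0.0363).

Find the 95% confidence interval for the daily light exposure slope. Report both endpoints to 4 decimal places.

Read off: b = 1.3577, SE = 0.1724 for daily light exposure.
df = n − k − 1 = 91 − 3 − 1 = 87.
t* = t_{0.025, 87} = 1.987608.
Margin = t* × SE = 1.987608 × 0.1724 = 0.342664.
CI: 1.3577 ± 0.342664 → (1.0150, 1.7004).

(1.0150, 1.7004)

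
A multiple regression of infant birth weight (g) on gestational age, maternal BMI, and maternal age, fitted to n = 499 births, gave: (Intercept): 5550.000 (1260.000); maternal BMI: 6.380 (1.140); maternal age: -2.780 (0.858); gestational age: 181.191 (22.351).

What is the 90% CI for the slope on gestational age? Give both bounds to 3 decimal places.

Read off: b = 181.191, SE = 22.351 for gestational age.
df = n − k − 1 = 499 − 3 − 1 = 495.
t* = t_{0.05, 495} = 1.647938.
Margin = t* × SE = 1.647938 × 22.351 = 36.83306.
CI: 181.191 ± 36.83306 → (144.358, 218.024).

(144.358, 218.024)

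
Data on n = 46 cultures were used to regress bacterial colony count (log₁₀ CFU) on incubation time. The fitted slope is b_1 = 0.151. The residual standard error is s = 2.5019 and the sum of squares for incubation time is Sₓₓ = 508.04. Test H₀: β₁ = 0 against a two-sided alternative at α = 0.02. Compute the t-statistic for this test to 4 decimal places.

SE(b_1) = s/√Sₓₓ = 2.5019/√508.04 = 0.110999.
t = 0.151 / 0.110999 = 1.3604.
df = n − 2 = 44.
Two-sided p ≈ 0.1806, which is ≥ 0.02, so fail to reject H₀.
The data do not give significant evidence of an association between incubation time and bacterial colony count.

t = 1.3604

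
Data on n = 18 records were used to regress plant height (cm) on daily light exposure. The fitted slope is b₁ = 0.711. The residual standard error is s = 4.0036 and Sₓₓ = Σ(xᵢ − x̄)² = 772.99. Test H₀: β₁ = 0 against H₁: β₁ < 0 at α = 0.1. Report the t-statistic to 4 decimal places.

SE(b₁) = s/√Sₓₓ = 4.0036/√772.99 = 0.144.
t = 0.711 / 0.144 = 4.9375.
df = n − 2 = 16.
One-sided p ≈ 0.9999, which is ≥ 0.1, so fail to reject H₀.
The data do not give significant evidence that the true slope on daily light exposure is negative.

t = 4.9375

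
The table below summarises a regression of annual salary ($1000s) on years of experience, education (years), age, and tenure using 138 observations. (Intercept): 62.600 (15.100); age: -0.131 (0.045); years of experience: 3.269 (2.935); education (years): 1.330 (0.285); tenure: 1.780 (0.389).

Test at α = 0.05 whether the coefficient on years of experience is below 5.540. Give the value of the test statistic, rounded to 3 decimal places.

Read off: b = 3.269, SE = 2.935 for years of experience.
H₀: β₁ = 5.540 vs H₁: β₁ < 5.540.
t = (3.269 − 5.540) / 2.935 = -0.774.
df = n − k − 1 = 138 − 4 − 1 = 133.
One-sided p ≈ 0.2202, which is ≥ 0.05, so fail to reject H₀.
The data do not give significant evidence that the true slope on years of experience is below 5.540 $1000s per unit, holding the other predictors fixed.

t = -0.774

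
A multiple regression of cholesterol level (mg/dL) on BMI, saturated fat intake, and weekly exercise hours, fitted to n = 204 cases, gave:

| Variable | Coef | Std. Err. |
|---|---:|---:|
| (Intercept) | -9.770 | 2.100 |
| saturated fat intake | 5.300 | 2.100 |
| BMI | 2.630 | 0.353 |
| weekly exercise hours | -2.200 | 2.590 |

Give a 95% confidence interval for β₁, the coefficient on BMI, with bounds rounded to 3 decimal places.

Read off: b = 2.630, SE = 0.353 for BMI.
df = n − k − 1 = 204 − 3 − 1 = 200.
t* = t_{0.025, 200} = 1.971896.
Margin = t* × SE = 1.971896 × 0.353 = 0.69608.
CI: 2.630 ± 0.69608 → (1.934, 3.326).

(1.934, 3.326)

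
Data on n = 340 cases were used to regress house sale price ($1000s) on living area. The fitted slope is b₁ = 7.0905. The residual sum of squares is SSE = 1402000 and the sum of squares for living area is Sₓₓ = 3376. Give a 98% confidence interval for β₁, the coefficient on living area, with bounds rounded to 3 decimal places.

(4.500, 9.681)

MSE = SSE/(n − 2) = 1402000/338 = 4147.93.
SE(b₁) = √(MSE/Sₓₓ) = √(4147.93/3376) = 1.10845.
df = n − 2 = 338.
t* = t_{0.01, 338} = 2.337431.
Margin = t* × SE = 2.337431 × 1.10845 = 2.59092.
CI: 7.0905 ± 2.59092 → (4.500, 9.681).
With 98% confidence, each one-unit increase in living area is associated with a change of between 4.500 and 9.681 $1000s in house sale price.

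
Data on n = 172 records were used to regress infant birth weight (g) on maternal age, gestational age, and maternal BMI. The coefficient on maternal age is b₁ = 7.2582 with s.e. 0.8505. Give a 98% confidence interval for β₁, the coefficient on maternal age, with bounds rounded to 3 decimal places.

df = n − k − 1 = 172 − 3 − 1 = 168.
t* = t_{0.01, 168} = 2.348749.
Margin = t* × SE = 2.348749 × 0.8505 = 1.99761.
CI: 7.2582 ± 1.99761 → (5.261, 9.256).
With 98% confidence, each one-unit increase in maternal age is associated with a change of between 5.261 and 9.256 g in infant birth weight, holding the other predictors fixed.

(5.261, 9.256)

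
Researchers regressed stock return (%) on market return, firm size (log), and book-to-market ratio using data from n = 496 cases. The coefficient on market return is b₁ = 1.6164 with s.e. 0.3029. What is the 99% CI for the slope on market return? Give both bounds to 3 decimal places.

df = n − k − 1 = 496 − 3 − 1 = 492.
t* = t_{0.005, 492} = 2.585859.
Margin = t* × SE = 2.585859 × 0.3029 = 0.78326.
CI: 1.6164 ± 0.78326 → (0.833, 2.400).
With 99% confidence, each one-unit increase in market return is associated with a change of between 0.833 and 2.400 % in stock return, holding the other predictors fixed.

(0.833, 2.400)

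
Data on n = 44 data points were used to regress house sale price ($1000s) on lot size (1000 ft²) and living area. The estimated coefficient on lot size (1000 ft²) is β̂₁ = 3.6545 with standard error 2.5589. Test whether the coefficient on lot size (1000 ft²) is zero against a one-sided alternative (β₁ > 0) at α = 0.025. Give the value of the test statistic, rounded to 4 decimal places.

H₀: β₁ = 0 vs H₁: β₁ > 0.
t = (β̂₁ − β₁⁰)/SE = 3.6545 / 2.5589 = 1.4282.
df = n − k − 1 = 44 − 2 − 1 = 41.
One-sided p ≈ 0.0804, which is ≥ 0.025, so fail to reject H₀.
The data do not give significant evidence that the true slope on lot size (1000 ft²) is positive, holding the other predictors fixed.

t = 1.4282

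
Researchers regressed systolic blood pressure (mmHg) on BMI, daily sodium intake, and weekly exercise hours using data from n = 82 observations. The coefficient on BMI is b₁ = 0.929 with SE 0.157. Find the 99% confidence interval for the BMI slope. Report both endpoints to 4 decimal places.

(0.5145, 1.3435)

df = n − k − 1 = 82 − 3 − 1 = 78.
t* = t_{0.005, 78} = 2.64034.
Margin = t* × SE = 2.64034 × 0.157 = 0.414533.
CI: 0.929 ± 0.414533 → (0.5145, 1.3435).
With 99% confidence, each one-unit increase in BMI is associated with a change of between 0.5145 and 1.3435 mmHg in systolic blood pressure, holding the other predictors fixed.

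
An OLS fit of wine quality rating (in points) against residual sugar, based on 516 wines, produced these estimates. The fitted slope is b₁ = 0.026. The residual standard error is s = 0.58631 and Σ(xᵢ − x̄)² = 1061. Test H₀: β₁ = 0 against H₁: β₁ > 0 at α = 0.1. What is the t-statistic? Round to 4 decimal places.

SE(b₁) = s/√Sₓₓ = 0.58631/√1061 = 0.0179999.
t = 0.026 / 0.0179999 = 1.4445.
df = n − 2 = 514.
One-sided p ≈ 0.0746, which is < 0.1, so reject H₀.
There is evidence that the true slope on residual sugar is positive.

t = 1.4445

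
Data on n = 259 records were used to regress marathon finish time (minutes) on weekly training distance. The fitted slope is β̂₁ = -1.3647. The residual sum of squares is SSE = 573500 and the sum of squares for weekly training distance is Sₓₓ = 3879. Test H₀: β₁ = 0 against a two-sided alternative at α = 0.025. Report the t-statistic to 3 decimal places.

t = -1.799

MSE = SSE/(n − 2) = 573500/257 = 2231.52.
SE(β̂₁) = √(MSE/Sₓₓ) = √(2231.52/3879) = 0.758473.
t = -1.3647 / 0.758473 = -1.799.
df = n − 2 = 257.
Two-sided p ≈ 0.0731, which is ≥ 0.025, so fail to reject H₀.
The data do not give significant evidence of an association between weekly training distance and marathon finish time.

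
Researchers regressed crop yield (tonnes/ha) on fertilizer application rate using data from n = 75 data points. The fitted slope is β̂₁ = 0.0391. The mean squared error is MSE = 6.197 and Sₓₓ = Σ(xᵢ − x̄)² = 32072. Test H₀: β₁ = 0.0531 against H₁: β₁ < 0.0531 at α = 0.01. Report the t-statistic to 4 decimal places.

SE(β̂₁) = √(MSE/Sₓₓ) = √(6.197/32072) = 0.0139004.
t = (0.0391 − 0.0531) / 0.0139004 = -1.0072.
df = n − 2 = 73.
One-sided p ≈ 0.1586, which is ≥ 0.01, so fail to reject H₀.
The data do not give significant evidence that the true slope on fertilizer application rate is below 0.0531 tonnes/ha per unit.

t = -1.0072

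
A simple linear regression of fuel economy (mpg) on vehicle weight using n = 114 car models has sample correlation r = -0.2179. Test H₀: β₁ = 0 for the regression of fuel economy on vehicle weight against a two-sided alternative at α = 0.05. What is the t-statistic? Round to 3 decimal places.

t = r·√(n − 2)/√(1 − r²) = -0.2179·√112/√0.95252 = -2.363.
df = n − 2 = 112.
Two-sided p ≈ 0.0199, which is < 0.05, so reject H₀.
There is evidence of a linear association between vehicle weight and fuel economy.

t = -2.363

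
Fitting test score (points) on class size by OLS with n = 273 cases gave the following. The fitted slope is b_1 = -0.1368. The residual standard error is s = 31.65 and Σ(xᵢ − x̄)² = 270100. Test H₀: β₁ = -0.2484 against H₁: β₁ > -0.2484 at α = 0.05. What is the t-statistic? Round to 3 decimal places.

SE(b_1) = s/√Sₓₓ = 31.65/√270100 = 0.0608992.
t = (-0.1368 − (-0.2484)) / 0.0608992 = 1.833.
df = n − 2 = 271.
One-sided p ≈ 0.0340, which is < 0.05, so reject H₀.
There is evidence that the true slope on class size exceeds -0.2484 points per unit.

t = 1.833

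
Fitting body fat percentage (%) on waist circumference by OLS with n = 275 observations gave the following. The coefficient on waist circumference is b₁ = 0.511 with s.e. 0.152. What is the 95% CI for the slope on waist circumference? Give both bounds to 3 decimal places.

(0.212, 0.810)

df = n − 2 = 275 − 2 = 273.
t* = t_{0.025, 273} = 1.968692.
Margin = t* × SE = 1.968692 × 0.152 = 0.29924.
CI: 0.511 ± 0.29924 → (0.212, 0.810).
With 95% confidence, each one-unit increase in waist circumference is associated with a change of between 0.212 and 0.810 % in body fat percentage.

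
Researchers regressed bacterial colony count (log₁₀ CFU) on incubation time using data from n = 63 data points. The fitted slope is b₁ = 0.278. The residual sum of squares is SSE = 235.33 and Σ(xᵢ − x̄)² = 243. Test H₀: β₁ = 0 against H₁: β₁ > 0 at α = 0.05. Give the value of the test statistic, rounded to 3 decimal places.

t = 2.206

MSE = SSE/(n − 2) = 235.33/61 = 3.85787.
SE(b₁) = √(MSE/Sₓₓ) = √(3.85787/243) = 0.126.
t = 0.278 / 0.126 = 2.206.
df = n − 2 = 61.
One-sided p ≈ 0.0156, which is < 0.05, so reject H₀.
There is evidence that the true slope on incubation time is positive.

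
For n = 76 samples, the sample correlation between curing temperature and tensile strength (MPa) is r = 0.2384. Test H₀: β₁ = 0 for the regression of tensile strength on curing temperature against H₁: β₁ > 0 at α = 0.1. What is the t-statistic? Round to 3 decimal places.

t = r·√(n − 2)/√(1 − r²) = 0.2384·√74/√0.943165 = 2.112.
df = n − 2 = 74.
One-sided p ≈ 0.0190, which is < 0.1, so reject H₀.
There is evidence of a linear association between curing temperature and tensile strength.

t = 2.112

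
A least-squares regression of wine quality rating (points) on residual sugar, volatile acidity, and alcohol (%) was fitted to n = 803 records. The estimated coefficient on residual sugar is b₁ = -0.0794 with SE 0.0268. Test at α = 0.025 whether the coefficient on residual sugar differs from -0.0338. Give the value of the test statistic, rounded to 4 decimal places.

H₀: β₁ = -0.0338 vs H₁: β₁ ≠ -0.0338.
t = (b₁ − β₁⁰)/SE = (-0.0794 − (-0.0338)) / 0.0268 = -1.7015.
df = n − k − 1 = 803 − 3 − 1 = 799.
Two-sided p ≈ 0.0892, which is ≥ 0.025, so fail to reject H₀.
The data are consistent with a true slope of -0.0338 points per unit of residual sugar, holding the other predictors fixed.

t = -1.7015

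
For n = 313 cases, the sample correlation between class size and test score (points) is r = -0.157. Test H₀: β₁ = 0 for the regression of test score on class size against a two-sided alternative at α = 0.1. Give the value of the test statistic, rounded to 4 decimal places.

t = -2.8035

t = r·√(n − 2)/√(1 − r²) = -0.157·√311/√0.975351 = -2.8035.
df = n − 2 = 311.
Two-sided p ≈ 0.0054, which is < 0.1, so reject H₀.
There is evidence of a linear association between class size and test score.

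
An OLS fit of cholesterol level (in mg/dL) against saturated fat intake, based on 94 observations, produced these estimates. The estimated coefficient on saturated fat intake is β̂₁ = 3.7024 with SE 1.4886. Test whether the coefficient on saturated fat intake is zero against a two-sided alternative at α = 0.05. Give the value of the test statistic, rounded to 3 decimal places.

t = 2.487

H₀: β₁ = 0 vs H₁: β₁ ≠ 0.
t = (β̂₁ − β₁⁰)/SE = 3.7024 / 1.4886 = 2.487.
df = n − 2 = 94 − 2 = 92.
Two-sided p ≈ 0.0147, which is < 0.05, so reject H₀.
There is evidence that saturated fat intake is associated with cholesterol level.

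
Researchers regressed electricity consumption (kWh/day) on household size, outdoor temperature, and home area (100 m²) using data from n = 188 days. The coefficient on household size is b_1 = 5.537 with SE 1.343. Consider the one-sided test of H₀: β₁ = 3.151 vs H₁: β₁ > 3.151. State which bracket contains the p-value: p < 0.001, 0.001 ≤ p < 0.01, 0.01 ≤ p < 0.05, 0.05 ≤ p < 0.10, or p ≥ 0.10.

0.01 ≤ p < 0.05

t = (5.537 − 3.151) / 1.343 = 1.777.
df = n − k − 1 = 188 − 3 − 1 = 184.
One-sided p = P(T_{184} > t) ≈ 0.0386.
So 0.01 ≤ p < 0.05.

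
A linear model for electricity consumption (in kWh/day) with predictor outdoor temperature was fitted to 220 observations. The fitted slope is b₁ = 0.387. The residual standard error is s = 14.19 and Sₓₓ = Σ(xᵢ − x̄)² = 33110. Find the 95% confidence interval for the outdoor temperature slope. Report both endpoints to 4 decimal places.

(0.2333, 0.5407)

SE(b₁) = s/√Sₓₓ = 14.19/√33110 = 0.0779835.
df = n − 2 = 218.
t* = t_{0.025, 218} = 1.970906.
Margin = t* × SE = 1.970906 × 0.0779835 = 0.153698.
CI: 0.387 ± 0.153698 → (0.2333, 0.5407).
With 95% confidence, each one-unit increase in outdoor temperature is associated with a change of between 0.2333 and 0.5407 kWh/day in electricity consumption.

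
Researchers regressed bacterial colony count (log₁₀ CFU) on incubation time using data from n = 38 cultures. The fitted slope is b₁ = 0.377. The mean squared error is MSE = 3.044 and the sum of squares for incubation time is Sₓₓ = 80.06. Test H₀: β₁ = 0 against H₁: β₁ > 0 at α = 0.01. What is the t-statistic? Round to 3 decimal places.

t = 1.933

SE(b₁) = √(MSE/Sₓₓ) = √(3.044/80.06) = 0.194991.
t = 0.377 / 0.194991 = 1.933.
df = n − 2 = 36.
One-sided p ≈ 0.0305, which is ≥ 0.01, so fail to reject H₀.
The data do not give significant evidence that the true slope on incubation time is positive.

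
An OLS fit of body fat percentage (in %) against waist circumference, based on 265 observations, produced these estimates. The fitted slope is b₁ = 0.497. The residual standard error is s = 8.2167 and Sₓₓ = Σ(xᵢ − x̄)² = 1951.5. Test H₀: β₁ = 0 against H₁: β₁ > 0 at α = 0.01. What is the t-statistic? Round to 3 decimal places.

t = 2.672

SE(b₁) = s/√Sₓₓ = 8.2167/√1951.5 = 0.186.
t = 0.497 / 0.186 = 2.672.
df = n − 2 = 263.
One-sided p ≈ 0.0040, which is < 0.01, so reject H₀.
There is evidence that the true slope on waist circumference is positive.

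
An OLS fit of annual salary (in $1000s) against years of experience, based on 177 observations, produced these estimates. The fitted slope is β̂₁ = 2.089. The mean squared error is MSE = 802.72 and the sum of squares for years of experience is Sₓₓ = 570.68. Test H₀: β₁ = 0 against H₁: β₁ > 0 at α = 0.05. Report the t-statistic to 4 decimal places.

SE(β̂₁) = √(MSE/Sₓₓ) = √(802.72/570.68) = 1.186.
t = 2.089 / 1.186 = 1.7614.
df = n − 2 = 175.
One-sided p ≈ 0.0400, which is < 0.05, so reject H₀.
There is evidence that the true slope on years of experience is positive.

t = 1.7614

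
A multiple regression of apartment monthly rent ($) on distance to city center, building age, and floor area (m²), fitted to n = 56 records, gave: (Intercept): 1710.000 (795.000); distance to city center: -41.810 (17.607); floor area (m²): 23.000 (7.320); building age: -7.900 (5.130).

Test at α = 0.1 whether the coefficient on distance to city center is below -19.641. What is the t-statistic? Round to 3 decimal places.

Read off: b = -41.810, SE = 17.607 for distance to city center.
H₀: β₁ = -19.641 vs H₁: β₁ < -19.641.
t = (-41.810 − (-19.641)) / 17.607 = -1.259.
df = n − k − 1 = 56 − 3 − 1 = 52.
One-sided p ≈ 0.1068, which is ≥ 0.1, so fail to reject H₀.
The data do not give significant evidence that the true slope on distance to city center is below -19.641 $ per unit, holding the other predictors fixed.

t = -1.259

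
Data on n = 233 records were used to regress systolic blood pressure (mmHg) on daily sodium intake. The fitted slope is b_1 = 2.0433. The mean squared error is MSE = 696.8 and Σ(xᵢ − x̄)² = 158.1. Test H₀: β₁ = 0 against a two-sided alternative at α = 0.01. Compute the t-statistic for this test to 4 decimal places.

SE(b_1) = √(MSE/Sₓₓ) = √(696.8/158.1) = 2.09937.
t = 2.0433 / 2.09937 = 0.9733.
df = n − 2 = 231.
Two-sided p ≈ 0.3314, which is ≥ 0.01, so fail to reject H₀.
The data do not give significant evidence of an association between daily sodium intake and systolic blood pressure.

t = 0.9733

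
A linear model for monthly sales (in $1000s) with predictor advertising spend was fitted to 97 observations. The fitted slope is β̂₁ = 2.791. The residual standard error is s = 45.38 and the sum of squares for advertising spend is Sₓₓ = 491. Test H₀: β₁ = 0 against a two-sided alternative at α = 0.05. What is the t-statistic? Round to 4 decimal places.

t = 1.3628

SE(β̂₁) = s/√Sₓₓ = 45.38/√491 = 2.04797.
t = 2.791 / 2.04797 = 1.3628.
df = n − 2 = 95.
Two-sided p ≈ 0.1762, which is ≥ 0.05, so fail to reject H₀.
The data do not give significant evidence of an association between advertising spend and monthly sales.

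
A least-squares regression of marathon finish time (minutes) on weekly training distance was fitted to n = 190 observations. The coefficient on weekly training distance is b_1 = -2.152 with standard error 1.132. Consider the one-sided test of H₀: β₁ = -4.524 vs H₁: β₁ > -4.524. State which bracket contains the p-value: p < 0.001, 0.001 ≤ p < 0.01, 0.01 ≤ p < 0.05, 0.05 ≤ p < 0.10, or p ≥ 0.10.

t = (-2.152 − (-4.524)) / 1.132 = 2.095.
df = n − 2 = 190 − 2 = 188.
One-sided p = P(T_{188} > t) ≈ 0.0187.
So 0.01 ≤ p < 0.05.

0.01 ≤ p < 0.05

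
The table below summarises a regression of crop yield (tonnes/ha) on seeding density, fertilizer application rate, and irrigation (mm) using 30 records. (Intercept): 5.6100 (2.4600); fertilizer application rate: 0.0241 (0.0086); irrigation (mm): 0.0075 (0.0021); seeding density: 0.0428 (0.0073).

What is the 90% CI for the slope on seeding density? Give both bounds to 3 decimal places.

(0.030, 0.055)

Read off: b = 0.0428, SE = 0.0073 for seeding density.
df = n − k − 1 = 30 − 3 − 1 = 26.
t* = t_{0.05, 26} = 1.705618.
Margin = t* × SE = 1.705618 × 0.0073 = 0.01245.
CI: 0.0428 ± 0.01245 → (0.030, 0.055).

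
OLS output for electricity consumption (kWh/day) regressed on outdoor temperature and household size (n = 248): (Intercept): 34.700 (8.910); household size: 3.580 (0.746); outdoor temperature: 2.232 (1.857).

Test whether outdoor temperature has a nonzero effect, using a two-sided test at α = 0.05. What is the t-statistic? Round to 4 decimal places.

t = 1.2019

Read off: b = 2.232, SE = 1.857 for outdoor temperature.
H₀: β₁ = 0 vs H₁: β₁ ≠ 0.
t = 2.232 / 1.857 = 1.2019.
df = n − k − 1 = 248 − 2 − 1 = 245.
Two-sided p ≈ 0.2305, which is ≥ 0.05, so fail to reject H₀.
The data do not give significant evidence of an association between outdoor temperature and electricity consumption, after adjusting for the other predictors.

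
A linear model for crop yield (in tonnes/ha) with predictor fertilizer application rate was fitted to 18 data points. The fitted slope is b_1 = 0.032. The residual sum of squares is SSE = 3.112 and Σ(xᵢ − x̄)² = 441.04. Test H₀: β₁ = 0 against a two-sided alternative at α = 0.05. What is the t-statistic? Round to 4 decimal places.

t = 1.5238

MSE = SSE/(n − 2) = 3.112/16 = 0.1945.
SE(b_1) = √(MSE/Sₓₓ) = √(0.1945/441.04) = 0.0210001.
t = 0.032 / 0.0210001 = 1.5238.
df = n − 2 = 16.
Two-sided p ≈ 0.1471, which is ≥ 0.05, so fail to reject H₀.
The data do not give significant evidence of an association between fertilizer application rate and crop yield.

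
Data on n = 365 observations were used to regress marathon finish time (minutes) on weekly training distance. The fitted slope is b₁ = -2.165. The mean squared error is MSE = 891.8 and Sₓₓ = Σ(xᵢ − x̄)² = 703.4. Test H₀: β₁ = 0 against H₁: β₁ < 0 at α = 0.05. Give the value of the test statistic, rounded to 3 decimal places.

SE(b₁) = √(MSE/Sₓₓ) = √(891.8/703.4) = 1.12598.
t = -2.165 / 1.12598 = -1.923.
df = n − 2 = 363.
One-sided p ≈ 0.0276, which is < 0.05, so reject H₀.
There is evidence that the true slope on weekly training distance is negative.

t = -1.923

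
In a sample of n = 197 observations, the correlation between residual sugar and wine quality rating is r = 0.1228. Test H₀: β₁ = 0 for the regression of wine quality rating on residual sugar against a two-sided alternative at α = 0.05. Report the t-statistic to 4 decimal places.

t = r·√(n − 2)/√(1 − r²) = 0.1228·√195/√0.98492 = 1.7279.
df = n − 2 = 195.
Two-sided p ≈ 0.0856, which is ≥ 0.05, so fail to reject H₀.
The data do not give significant evidence of a linear association between residual sugar and wine quality rating.

t = 1.7279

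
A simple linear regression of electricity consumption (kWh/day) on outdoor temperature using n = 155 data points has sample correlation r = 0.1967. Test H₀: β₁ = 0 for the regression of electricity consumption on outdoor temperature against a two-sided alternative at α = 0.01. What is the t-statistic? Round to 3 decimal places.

t = 2.482

t = r·√(n − 2)/√(1 − r²) = 0.1967·√153/√0.961309 = 2.482.
df = n − 2 = 153.
Two-sided p ≈ 0.0142, which is ≥ 0.01, so fail to reject H₀.
The data do not give significant evidence of a linear association between outdoor temperature and electricity consumption.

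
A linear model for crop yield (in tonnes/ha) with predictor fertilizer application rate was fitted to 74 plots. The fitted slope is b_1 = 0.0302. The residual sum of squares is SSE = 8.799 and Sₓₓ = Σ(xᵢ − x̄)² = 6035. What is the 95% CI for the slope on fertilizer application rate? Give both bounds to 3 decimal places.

MSE = SSE/(n − 2) = 8.799/72 = 0.122208.
SE(b_1) = √(MSE/Sₓₓ) = √(0.122208/6035) = 0.00449999.
df = n − 2 = 72.
t* = t_{0.025, 72} = 1.993464.
Margin = t* × SE = 1.993464 × 0.00449999 = 0.00897.
CI: 0.0302 ± 0.00897 → (0.021, 0.039).
With 95% confidence, each one-unit increase in fertilizer application rate is associated with a change of between 0.021 and 0.039 tonnes/ha in crop yield.

(0.021, 0.039)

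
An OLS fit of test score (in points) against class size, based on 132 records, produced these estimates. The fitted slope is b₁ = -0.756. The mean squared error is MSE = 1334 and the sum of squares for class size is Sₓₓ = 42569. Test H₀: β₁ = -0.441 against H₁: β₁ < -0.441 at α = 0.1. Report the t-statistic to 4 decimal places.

t = -1.7794

SE(b₁) = √(MSE/Sₓₓ) = √(1334/42569) = 0.177024.
t = (-0.756 − (-0.441)) / 0.177024 = -1.7794.
df = n − 2 = 130.
One-sided p ≈ 0.0388, which is < 0.1, so reject H₀.
There is evidence that the true slope on class size is below -0.441 points per unit.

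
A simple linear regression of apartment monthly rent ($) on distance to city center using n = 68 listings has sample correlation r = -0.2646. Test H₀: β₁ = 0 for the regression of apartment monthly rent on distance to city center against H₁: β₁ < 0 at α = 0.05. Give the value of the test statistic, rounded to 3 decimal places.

t = -2.229

t = r·√(n − 2)/√(1 − r²) = -0.2646·√66/√0.929987 = -2.229.
df = n − 2 = 66.
One-sided p ≈ 0.0146, which is < 0.05, so reject H₀.
There is evidence of a linear association between distance to city center and apartment monthly rent.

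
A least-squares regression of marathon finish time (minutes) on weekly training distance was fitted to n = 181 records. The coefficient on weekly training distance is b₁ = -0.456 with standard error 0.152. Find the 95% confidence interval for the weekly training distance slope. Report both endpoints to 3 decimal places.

df = n − 2 = 181 − 2 = 179.
t* = t_{0.025, 179} = 1.973305.
Margin = t* × SE = 1.973305 × 0.152 = 0.29994.
CI: -0.456 ± 0.29994 → (-0.756, -0.156).
With 95% confidence, each one-unit increase in weekly training distance is associated with a change of between -0.756 and -0.156 minutes in marathon finish time.

(-0.756, -0.156)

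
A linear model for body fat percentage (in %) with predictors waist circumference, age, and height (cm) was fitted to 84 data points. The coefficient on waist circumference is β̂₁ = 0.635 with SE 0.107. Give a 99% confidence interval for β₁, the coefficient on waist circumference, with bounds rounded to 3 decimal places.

(0.353, 0.917)

df = n − k − 1 = 84 − 3 − 1 = 80.
t* = t_{0.005, 80} = 2.638691.
Margin = t* × SE = 2.638691 × 0.107 = 0.28234.
CI: 0.635 ± 0.28234 → (0.353, 0.917).
With 99% confidence, each one-unit increase in waist circumference is associated with a change of between 0.353 and 0.917 % in body fat percentage, holding the other predictors fixed.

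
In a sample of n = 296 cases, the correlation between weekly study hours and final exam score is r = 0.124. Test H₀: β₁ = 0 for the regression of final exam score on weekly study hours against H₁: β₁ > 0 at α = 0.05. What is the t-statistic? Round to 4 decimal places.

t = 2.1427

t = r·√(n − 2)/√(1 − r²) = 0.124·√294/√0.984624 = 2.1427.
df = n − 2 = 294.
One-sided p ≈ 0.0165, which is < 0.05, so reject H₀.
There is evidence of a linear association between weekly study hours and final exam score.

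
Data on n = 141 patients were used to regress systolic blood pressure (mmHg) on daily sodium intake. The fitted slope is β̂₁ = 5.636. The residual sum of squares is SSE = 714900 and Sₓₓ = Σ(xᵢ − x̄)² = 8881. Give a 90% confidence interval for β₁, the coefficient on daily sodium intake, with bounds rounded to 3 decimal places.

(4.376, 6.896)

MSE = SSE/(n − 2) = 714900/139 = 5143.17.
SE(β̂₁) = √(MSE/Sₓₓ) = √(5143.17/8881) = 0.760999.
df = n − 2 = 139.
t* = t_{0.05, 139} = 1.65589.
Margin = t* × SE = 1.65589 × 0.760999 = 1.26013.
CI: 5.636 ± 1.26013 → (4.376, 6.896).
With 90% confidence, each one-unit increase in daily sodium intake is associated with a change of between 4.376 and 6.896 mmHg in systolic blood pressure.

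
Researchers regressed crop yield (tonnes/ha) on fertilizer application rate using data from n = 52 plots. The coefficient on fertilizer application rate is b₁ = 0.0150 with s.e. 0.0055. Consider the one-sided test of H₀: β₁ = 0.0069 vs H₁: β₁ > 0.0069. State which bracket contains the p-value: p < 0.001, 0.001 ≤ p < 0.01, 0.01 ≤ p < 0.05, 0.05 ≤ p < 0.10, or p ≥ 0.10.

t = (0.0150 − 0.0069) / 0.0055 = 1.473.
df = n − 2 = 52 − 2 = 50.
One-sided p = P(T_{50} > t) ≈ 0.0735.
So 0.05 ≤ p < 0.10.

0.05 ≤ p < 0.10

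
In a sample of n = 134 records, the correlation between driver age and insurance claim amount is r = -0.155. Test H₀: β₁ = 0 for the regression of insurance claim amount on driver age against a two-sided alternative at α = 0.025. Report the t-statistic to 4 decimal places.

t = r·√(n − 2)/√(1 − r²) = -0.155·√132/√0.975975 = -1.8026.
df = n − 2 = 132.
Two-sided p ≈ 0.0737, which is ≥ 0.025, so fail to reject H₀.
The data do not give significant evidence of a linear association between driver age and insurance claim amount.

t = -1.8026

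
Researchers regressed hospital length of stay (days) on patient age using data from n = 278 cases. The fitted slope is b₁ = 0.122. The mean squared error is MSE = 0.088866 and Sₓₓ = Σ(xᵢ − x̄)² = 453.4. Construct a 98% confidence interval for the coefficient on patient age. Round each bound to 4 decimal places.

(0.0892, 0.1548)

SE(b₁) = √(MSE/Sₓₓ) = √(0.088866/453.4) = 0.014.
df = n − 2 = 276.
t* = t_{0.01, 276} = 2.339934.
Margin = t* × SE = 2.339934 × 0.014 = 0.032759.
CI: 0.122 ± 0.032759 → (0.0892, 0.1548).
With 98% confidence, each one-unit increase in patient age is associated with a change of between 0.0892 and 0.1548 days in hospital length of stay.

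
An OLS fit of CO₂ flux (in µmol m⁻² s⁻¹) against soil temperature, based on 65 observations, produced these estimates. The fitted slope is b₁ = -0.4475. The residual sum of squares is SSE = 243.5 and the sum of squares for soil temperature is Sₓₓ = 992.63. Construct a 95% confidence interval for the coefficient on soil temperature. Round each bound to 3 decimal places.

MSE = SSE/(n − 2) = 243.5/63 = 3.86508.
SE(b₁) = √(MSE/Sₓₓ) = √(3.86508/992.63) = 0.0624001.
df = n − 2 = 63.
t* = t_{0.025, 63} = 1.998341.
Margin = t* × SE = 1.998341 × 0.0624001 = 0.12470.
CI: -0.4475 ± 0.12470 → (-0.572, -0.323).
With 95% confidence, each one-unit increase in soil temperature is associated with a change of between -0.572 and -0.323 µmol m⁻² s⁻¹ in CO₂ flux.

(-0.572, -0.323)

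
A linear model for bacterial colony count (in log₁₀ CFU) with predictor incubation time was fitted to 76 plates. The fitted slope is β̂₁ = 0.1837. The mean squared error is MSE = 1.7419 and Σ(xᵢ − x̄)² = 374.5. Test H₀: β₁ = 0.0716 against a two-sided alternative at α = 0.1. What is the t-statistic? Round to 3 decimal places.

t = 1.644

SE(β̂₁) = √(MSE/Sₓₓ) = √(1.7419/374.5) = 0.0682002.
t = (0.1837 − 0.0716) / 0.0682002 = 1.644.
df = n − 2 = 74.
Two-sided p ≈ 0.1045, which is ≥ 0.1, so fail to reject H₀.
The data are consistent with a true slope of 0.0716 log₁₀ CFU per unit of incubation time.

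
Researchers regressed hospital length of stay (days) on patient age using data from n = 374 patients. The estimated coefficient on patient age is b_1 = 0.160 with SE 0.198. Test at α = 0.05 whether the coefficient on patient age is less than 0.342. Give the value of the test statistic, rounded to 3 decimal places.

t = -0.919

H₀: β₁ = 0.342 vs H₁: β₁ < 0.342.
t = (b_1 − β₁⁰)/SE = (0.160 − 0.342) / 0.198 = -0.919.
df = n − 2 = 374 − 2 = 372.
One-sided p ≈ 0.1793, which is ≥ 0.05, so fail to reject H₀.
The data do not give significant evidence that the true slope on patient age is below 0.342 days per unit.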